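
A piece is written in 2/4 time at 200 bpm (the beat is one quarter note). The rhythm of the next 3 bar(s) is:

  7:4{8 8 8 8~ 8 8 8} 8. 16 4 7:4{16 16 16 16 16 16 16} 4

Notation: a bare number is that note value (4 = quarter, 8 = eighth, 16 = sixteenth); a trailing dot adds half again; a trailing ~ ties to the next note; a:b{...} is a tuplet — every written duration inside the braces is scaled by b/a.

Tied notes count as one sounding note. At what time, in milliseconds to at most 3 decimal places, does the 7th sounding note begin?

1. 0.0ms @ 0 + 85.714ms (2/7)
2. 85.714ms @ 2/7 + 85.714ms (2/7)
3. 171.429ms @ 4/7 + 85.714ms (2/7)
4. 257.143ms @ 6/7 + 171.429ms (4/7)
5. 428.571ms @ 10/7 + 85.714ms (2/7)
6. 514.286ms @ 12/7 + 85.714ms (2/7)
7. 600.0ms @ 2 + 225.0ms (3/4)
8. 825.0ms @ 11/4 + 75.0ms (1/4)
9. 900.0ms @ 3 + 300.0ms (1)
10. 1200.0ms @ 4 + 42.857ms (1/7)
11. 1242.857ms @ 29/7 + 42.857ms (1/7)
12. 1285.714ms @ 30/7 + 42.857ms (1/7)
13. 1328.571ms @ 31/7 + 42.857ms (1/7)
14. 1371.429ms @ 32/7 + 42.857ms (1/7)
15. 1414.286ms @ 33/7 + 42.857ms (1/7)
16. 1457.143ms @ 34/7 + 42.857ms (1/7)
17. 1500.0ms @ 5 + 300.0ms (1)

note 7 onset = 2b = 600.0ms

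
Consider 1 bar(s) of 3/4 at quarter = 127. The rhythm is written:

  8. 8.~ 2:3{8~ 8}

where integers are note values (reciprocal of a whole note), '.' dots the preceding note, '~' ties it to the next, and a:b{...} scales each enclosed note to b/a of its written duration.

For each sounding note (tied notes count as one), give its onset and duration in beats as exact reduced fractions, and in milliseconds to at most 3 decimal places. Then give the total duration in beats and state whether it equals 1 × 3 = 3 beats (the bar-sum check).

1) 0.0ms=0b +354.331ms=3/4b
2) 354.331ms=3/4b +1062.992ms=9/4b
Σ=3b of 3 (127bpm 3/4) — PASS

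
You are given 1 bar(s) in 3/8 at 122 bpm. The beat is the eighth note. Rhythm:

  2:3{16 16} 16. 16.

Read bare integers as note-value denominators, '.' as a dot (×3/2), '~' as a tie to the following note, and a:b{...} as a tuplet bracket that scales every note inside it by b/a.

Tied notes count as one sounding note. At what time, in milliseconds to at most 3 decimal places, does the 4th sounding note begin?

note 4 onset = 9/4b = 1106.557ms

1. 0.0ms @ 0 + 368.852ms (3/4)
2. 368.852ms @ 3/4 + 368.852ms (3/4)
3. 737.705ms @ 3/2 + 368.852ms (3/4)
4. 1106.557ms @ 9/4 + 368.852ms (3/4)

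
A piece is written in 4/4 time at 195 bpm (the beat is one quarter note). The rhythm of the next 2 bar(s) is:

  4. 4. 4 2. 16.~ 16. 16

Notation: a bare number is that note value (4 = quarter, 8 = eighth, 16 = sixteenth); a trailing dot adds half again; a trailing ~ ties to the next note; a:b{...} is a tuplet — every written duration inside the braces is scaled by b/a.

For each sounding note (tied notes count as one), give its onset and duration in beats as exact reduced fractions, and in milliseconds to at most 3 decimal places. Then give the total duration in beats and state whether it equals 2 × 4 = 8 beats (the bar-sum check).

1) 0.0ms=0b +461.538ms=3/2b
2) 461.538ms=3/2b +461.538ms=3/2b
3) 923.077ms=3b +307.692ms=1b
4) 1230.769ms=4b +923.077ms=3b
5) 2153.846ms=7b +230.769ms=3/4b
6) 2384.615ms=31/4b +76.923ms=1/4b
Σ=8b of 8 (195bpm 4/4) — PASS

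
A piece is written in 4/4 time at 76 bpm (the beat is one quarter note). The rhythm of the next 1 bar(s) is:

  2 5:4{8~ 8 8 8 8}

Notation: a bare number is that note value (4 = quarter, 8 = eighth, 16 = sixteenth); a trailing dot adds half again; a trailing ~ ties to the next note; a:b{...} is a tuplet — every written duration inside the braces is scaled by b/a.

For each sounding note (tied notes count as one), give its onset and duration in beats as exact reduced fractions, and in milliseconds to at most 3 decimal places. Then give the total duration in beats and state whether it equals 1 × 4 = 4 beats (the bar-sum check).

1) 0.0ms=0b +1578.947ms=2b
2) 1578.947ms=2b +631.579ms=4/5b
3) 2210.526ms=14/5b +315.789ms=2/5b
4) 2526.316ms=16/5b +315.789ms=2/5b
5) 2842.105ms=18/5b +315.789ms=2/5b
Σ=4b of 4 (76bpm 4/4) — PASS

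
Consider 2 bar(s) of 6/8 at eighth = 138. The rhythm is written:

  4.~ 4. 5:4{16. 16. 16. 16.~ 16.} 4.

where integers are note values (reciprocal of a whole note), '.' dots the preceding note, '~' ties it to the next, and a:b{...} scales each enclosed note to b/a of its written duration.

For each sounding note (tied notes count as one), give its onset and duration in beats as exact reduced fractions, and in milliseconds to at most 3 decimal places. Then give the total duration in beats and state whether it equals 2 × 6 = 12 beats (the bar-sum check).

1) 0.0ms=0b +2608.696ms=6b
2) 2608.696ms=6b +260.87ms=3/5b
3) 2869.565ms=33/5b +260.87ms=3/5b
4) 3130.435ms=36/5b +260.87ms=3/5b
5) 3391.304ms=39/5b +521.739ms=6/5b
6) 3913.043ms=9b +1304.348ms=3b
Σ=12b of 12 (138bpm 6/8) — PASS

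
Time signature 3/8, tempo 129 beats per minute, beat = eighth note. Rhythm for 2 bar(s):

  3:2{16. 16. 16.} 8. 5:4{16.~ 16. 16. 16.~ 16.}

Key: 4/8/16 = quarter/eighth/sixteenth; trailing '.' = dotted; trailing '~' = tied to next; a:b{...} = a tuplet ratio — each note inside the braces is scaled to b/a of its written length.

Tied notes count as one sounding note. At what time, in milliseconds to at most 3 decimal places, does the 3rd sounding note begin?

1. 0.0ms @ 0 + 232.558ms (1/2)
2. 232.558ms @ 1/2 + 232.558ms (1/2)
3. 465.116ms @ 1 + 232.558ms (1/2)
4. 697.674ms @ 3/2 + 697.674ms (3/2)
5. 1395.349ms @ 3 + 558.14ms (6/5)
6. 1953.488ms @ 21/5 + 279.07ms (3/5)
7. 2232.558ms @ 24/5 + 558.14ms (6/5)

note 3 onset = 1b = 465.116ms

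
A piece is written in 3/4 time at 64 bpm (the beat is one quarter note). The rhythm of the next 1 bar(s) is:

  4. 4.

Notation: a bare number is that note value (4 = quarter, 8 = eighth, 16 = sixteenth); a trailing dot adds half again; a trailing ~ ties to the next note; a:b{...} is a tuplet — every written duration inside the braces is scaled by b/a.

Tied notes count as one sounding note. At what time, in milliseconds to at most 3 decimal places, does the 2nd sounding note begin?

note 2 onset = 3/2b = 1406.25ms

1. 0.0ms @ 0 + 1406.25ms (3/2)
2. 1406.25ms @ 3/2 + 1406.25ms (3/2)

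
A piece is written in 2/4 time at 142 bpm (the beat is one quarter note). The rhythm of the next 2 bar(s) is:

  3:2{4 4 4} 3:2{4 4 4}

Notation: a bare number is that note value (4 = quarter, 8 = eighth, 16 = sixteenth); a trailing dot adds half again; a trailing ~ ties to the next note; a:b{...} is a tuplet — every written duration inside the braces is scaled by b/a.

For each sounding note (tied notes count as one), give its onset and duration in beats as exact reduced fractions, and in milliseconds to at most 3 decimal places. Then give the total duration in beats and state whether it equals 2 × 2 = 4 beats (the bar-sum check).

1) 0.0ms=0b +281.69ms=2/3b
2) 281.69ms=2/3b +281.69ms=2/3b
3) 563.38ms=4/3b +281.69ms=2/3b
4) 845.07ms=2b +281.69ms=2/3b
5) 1126.761ms=8/3b +281.69ms=2/3b
6) 1408.451ms=10/3b +281.69ms=2/3b
Σ=4b of 4 (142bpm 2/4) — PASS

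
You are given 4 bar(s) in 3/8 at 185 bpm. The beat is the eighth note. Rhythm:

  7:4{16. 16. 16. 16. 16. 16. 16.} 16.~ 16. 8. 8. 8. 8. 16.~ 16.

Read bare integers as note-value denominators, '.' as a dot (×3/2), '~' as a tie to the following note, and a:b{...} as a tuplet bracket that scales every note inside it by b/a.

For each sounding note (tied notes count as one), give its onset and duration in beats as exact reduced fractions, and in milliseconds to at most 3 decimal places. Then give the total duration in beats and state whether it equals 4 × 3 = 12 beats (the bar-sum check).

1) 0.0ms=0b +138.996ms=3/7b
2) 138.996ms=3/7b +138.996ms=3/7b
3) 277.992ms=6/7b +138.996ms=3/7b
4) 416.988ms=9/7b +138.996ms=3/7b
5) 555.985ms=12/7b +138.996ms=3/7b
6) 694.981ms=15/7b +138.996ms=3/7b
7) 833.977ms=18/7b +138.996ms=3/7b
8) 972.973ms=3b +486.486ms=3/2b
9) 1459.459ms=9/2b +486.486ms=3/2b
10) 1945.946ms=6b +486.486ms=3/2b
11) 2432.432ms=15/2b +486.486ms=3/2b
12) 2918.919ms=9b +486.486ms=3/2b
13) 3405.405ms=21/2b +486.486ms=3/2b
Σ=12b of 12 (185bpm 3/8) — PASS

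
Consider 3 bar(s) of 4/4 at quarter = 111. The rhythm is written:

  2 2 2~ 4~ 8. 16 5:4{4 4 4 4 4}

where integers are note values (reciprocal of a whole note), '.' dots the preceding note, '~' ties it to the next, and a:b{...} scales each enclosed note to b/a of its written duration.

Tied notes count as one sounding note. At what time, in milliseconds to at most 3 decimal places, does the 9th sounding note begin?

1. 0.0ms @ 0 + 1081.081ms (2)
2. 1081.081ms @ 2 + 1081.081ms (2)
3. 2162.162ms @ 4 + 2027.027ms (15/4)
4. 4189.189ms @ 31/4 + 135.135ms (1/4)
5. 4324.324ms @ 8 + 432.432ms (4/5)
6. 4756.757ms @ 44/5 + 432.432ms (4/5)
7. 5189.189ms @ 48/5 + 432.432ms (4/5)
8. 5621.622ms @ 52/5 + 432.432ms (4/5)
9. 6054.054ms @ 56/5 + 432.432ms (4/5)

note 9 onset = 56/5b = 6054.054ms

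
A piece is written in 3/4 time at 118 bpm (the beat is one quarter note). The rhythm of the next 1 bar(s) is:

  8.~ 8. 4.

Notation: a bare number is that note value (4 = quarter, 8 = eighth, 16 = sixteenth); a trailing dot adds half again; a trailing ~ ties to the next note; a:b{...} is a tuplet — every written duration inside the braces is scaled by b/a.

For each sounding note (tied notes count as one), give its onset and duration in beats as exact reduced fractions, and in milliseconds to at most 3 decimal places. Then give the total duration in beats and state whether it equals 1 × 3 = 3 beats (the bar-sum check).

1) 0.0ms=0b +762.712ms=3/2b
2) 762.712ms=3/2b +762.712ms=3/2b
Σ=3b of 3 (118bpm 3/4) — PASS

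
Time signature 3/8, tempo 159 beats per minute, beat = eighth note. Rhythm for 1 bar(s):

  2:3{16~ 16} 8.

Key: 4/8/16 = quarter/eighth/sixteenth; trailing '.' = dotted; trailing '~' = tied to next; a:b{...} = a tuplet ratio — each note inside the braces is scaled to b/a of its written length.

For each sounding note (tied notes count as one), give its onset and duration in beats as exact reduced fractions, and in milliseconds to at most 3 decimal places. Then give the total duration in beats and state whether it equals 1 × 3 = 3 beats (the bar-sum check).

1) 0.0ms=0b +566.038ms=3/2b
2) 566.038ms=3/2b +566.038ms=3/2b
Σ=3b of 3 (159bpm 3/8) — PASS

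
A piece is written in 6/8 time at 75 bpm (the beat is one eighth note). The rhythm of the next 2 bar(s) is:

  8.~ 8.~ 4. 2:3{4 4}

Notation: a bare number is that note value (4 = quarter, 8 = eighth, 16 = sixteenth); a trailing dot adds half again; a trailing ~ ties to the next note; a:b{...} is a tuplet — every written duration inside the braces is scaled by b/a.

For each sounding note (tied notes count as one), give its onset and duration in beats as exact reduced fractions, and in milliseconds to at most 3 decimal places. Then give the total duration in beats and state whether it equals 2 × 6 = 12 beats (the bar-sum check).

1) 0.0ms=0b +4800.0ms=6b
2) 4800.0ms=6b +2400.0ms=3b
3) 7200.0ms=9b +2400.0ms=3b
Σ=12b of 12 (75bpm 6/8) — PASS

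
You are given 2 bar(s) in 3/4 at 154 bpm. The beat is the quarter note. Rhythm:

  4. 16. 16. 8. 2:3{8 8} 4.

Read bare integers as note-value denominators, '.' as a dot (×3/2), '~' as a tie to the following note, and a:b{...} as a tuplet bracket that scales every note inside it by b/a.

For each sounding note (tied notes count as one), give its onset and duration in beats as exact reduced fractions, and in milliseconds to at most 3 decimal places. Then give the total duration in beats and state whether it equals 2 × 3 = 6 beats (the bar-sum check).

1) 0.0ms=0b +584.416ms=3/2b
2) 584.416ms=3/2b +146.104ms=3/8b
3) 730.519ms=15/8b +146.104ms=3/8b
4) 876.623ms=9/4b +292.208ms=3/4b
5) 1168.831ms=3b +292.208ms=3/4b
6) 1461.039ms=15/4b +292.208ms=3/4b
7) 1753.247ms=9/2b +584.416ms=3/2b
Σ=6b of 6 (154bpm 3/4) — PASS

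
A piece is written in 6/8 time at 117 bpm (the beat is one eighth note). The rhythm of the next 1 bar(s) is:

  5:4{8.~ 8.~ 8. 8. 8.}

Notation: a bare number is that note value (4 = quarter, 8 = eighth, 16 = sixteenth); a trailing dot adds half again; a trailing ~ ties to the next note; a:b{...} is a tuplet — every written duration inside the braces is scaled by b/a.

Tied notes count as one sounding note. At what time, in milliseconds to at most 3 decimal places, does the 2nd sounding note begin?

note 2 onset = 18/5b = 1846.154ms

1. 0.0ms @ 0 + 1846.154ms (18/5)
2. 1846.154ms @ 18/5 + 615.385ms (6/5)
3. 2461.538ms @ 24/5 + 615.385ms (6/5)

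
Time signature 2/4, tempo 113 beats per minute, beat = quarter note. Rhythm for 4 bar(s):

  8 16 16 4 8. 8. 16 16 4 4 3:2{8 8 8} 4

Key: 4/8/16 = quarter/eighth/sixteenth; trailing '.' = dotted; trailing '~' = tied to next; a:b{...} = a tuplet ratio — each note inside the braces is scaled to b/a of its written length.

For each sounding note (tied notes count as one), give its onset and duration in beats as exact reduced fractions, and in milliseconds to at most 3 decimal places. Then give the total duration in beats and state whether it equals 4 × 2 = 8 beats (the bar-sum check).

1) 0.0ms=0b +265.487ms=1/2b
2) 265.487ms=1/2b +132.743ms=1/4b
3) 398.23ms=3/4b +132.743ms=1/4b
4) 530.973ms=1b +530.973ms=1b
5) 1061.947ms=2b +398.23ms=3/4b
6) 1460.177ms=11/4b +398.23ms=3/4b
7) 1858.407ms=7/2b +132.743ms=1/4b
8) 1991.15ms=15/4b +132.743ms=1/4b
9) 2123.894ms=4b +530.973ms=1b
10) 2654.867ms=5b +530.973ms=1b
11) 3185.841ms=6b +176.991ms=1/3b
12) 3362.832ms=19/3b +176.991ms=1/3b
13) 3539.823ms=20/3b +176.991ms=1/3b
14) 3716.814ms=7b +530.973ms=1b
Σ=8b of 8 (113bpm 2/4) — PASS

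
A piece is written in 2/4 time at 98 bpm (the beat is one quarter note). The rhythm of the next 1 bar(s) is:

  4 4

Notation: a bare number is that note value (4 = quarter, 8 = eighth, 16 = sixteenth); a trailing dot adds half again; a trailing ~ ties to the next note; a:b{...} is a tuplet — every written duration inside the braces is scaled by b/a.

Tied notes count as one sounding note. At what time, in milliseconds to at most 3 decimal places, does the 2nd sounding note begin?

note 2 onset = 1b = 612.245ms

1. 0.0ms @ 0 + 612.245ms (1)
2. 612.245ms @ 1 + 612.245ms (1)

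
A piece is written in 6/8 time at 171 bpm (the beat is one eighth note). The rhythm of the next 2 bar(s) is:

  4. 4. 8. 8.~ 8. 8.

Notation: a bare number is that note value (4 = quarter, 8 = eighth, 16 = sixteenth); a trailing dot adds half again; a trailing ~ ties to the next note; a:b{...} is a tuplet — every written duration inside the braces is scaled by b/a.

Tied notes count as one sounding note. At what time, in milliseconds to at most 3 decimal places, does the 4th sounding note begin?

note 4 onset = 15/2b = 2631.579ms

1. 0.0ms @ 0 + 1052.632ms (3)
2. 1052.632ms @ 3 + 1052.632ms (3)
3. 2105.263ms @ 6 + 526.316ms (3/2)
4. 2631.579ms @ 15/2 + 1052.632ms (3)
5. 3684.211ms @ 21/2 + 526.316ms (3/2)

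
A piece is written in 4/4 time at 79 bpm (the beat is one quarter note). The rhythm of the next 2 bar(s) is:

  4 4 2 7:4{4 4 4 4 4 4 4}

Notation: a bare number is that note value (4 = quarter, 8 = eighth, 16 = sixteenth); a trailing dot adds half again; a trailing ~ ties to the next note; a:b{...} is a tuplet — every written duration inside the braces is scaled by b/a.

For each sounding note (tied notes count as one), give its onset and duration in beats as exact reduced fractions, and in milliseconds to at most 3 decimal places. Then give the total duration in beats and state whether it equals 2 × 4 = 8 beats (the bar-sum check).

1) 0.0ms=0b +759.494ms=1b
2) 759.494ms=1b +759.494ms=1b
3) 1518.987ms=2b +1518.987ms=2b
4) 3037.975ms=4b +433.996ms=4/7b
5) 3471.971ms=32/7b +433.996ms=4/7b
6) 3905.967ms=36/7b +433.996ms=4/7b
7) 4339.964ms=40/7b +433.996ms=4/7b
8) 4773.96ms=44/7b +433.996ms=4/7b
9) 5207.957ms=48/7b +433.996ms=4/7b
10) 5641.953ms=52/7b +433.996ms=4/7b
Σ=8b of 8 (79bpm 4/4) — PASS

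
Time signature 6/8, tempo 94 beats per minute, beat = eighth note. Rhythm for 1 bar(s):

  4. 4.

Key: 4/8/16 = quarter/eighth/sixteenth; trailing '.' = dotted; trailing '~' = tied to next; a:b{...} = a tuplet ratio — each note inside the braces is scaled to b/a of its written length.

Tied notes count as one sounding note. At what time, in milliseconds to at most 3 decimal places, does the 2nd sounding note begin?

note 2 onset = 3b = 1914.894ms

1. 0.0ms @ 0 + 1914.894ms (3)
2. 1914.894ms @ 3 + 1914.894ms (3)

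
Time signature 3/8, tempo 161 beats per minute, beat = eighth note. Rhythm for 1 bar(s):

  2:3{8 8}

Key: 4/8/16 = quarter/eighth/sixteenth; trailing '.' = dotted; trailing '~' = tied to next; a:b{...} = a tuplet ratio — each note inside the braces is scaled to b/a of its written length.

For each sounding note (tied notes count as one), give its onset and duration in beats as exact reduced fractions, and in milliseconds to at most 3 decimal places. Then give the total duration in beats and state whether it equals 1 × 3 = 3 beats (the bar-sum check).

1) 0.0ms=0b +559.006ms=3/2b
2) 559.006ms=3/2b +559.006ms=3/2b
Σ=3b of 3 (161bpm 3/8) — PASS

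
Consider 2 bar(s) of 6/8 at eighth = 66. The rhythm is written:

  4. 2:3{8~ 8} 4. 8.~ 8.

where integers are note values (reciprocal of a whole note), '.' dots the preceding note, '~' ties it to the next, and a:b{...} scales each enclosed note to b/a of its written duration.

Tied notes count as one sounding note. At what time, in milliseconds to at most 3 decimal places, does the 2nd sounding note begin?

1. 0.0ms @ 0 + 2727.273ms (3)
2. 2727.273ms @ 3 + 2727.273ms (3)
3. 5454.545ms @ 6 + 2727.273ms (3)
4. 8181.818ms @ 9 + 2727.273ms (3)

note 2 onset = 3b = 2727.273ms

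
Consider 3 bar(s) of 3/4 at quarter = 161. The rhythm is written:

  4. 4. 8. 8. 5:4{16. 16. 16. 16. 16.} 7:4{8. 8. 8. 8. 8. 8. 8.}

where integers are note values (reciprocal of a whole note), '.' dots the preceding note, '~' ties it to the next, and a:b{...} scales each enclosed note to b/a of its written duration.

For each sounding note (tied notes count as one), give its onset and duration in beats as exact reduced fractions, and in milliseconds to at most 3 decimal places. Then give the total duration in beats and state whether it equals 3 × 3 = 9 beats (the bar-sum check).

1) 0.0ms=0b +559.006ms=3/2b
2) 559.006ms=3/2b +559.006ms=3/2b
3) 1118.012ms=3b +279.503ms=3/4b
4) 1397.516ms=15/4b +279.503ms=3/4b
5) 1677.019ms=9/2b +111.801ms=3/10b
6) 1788.82ms=24/5b +111.801ms=3/10b
7) 1900.621ms=51/10b +111.801ms=3/10b
8) 2012.422ms=27/5b +111.801ms=3/10b
9) 2124.224ms=57/10b +111.801ms=3/10b
10) 2236.025ms=6b +159.716ms=3/7b
11) 2395.741ms=45/7b +159.716ms=3/7b
12) 2555.457ms=48/7b +159.716ms=3/7b
13) 2715.173ms=51/7b +159.716ms=3/7b
14) 2874.889ms=54/7b +159.716ms=3/7b
15) 3034.605ms=57/7b +159.716ms=3/7b
16) 3194.321ms=60/7b +159.716ms=3/7b
Σ=9b of 9 (161bpm 3/4) — PASS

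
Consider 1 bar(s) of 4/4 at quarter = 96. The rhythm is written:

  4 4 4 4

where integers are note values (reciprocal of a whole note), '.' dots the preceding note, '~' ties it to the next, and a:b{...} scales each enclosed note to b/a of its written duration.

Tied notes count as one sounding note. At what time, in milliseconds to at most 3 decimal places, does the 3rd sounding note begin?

1. 0.0ms @ 0 + 625.0ms (1)
2. 625.0ms @ 1 + 625.0ms (1)
3. 1250.0ms @ 2 + 625.0ms (1)
4. 1875.0ms @ 3 + 625.0ms (1)

note 3 onset = 2b = 1250.0ms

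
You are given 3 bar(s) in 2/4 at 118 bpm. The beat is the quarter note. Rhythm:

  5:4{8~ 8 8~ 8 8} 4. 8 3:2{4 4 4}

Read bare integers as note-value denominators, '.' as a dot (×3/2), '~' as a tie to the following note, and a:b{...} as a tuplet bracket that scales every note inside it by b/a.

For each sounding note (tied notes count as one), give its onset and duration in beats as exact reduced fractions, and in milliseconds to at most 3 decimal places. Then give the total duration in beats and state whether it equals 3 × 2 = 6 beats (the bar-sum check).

1) 0.0ms=0b +406.78ms=4/5b
2) 406.78ms=4/5b +406.78ms=4/5b
3) 813.559ms=8/5b +203.39ms=2/5b
4) 1016.949ms=2b +762.712ms=3/2b
5) 1779.661ms=7/2b +254.237ms=1/2b
6) 2033.898ms=4b +338.983ms=2/3b
7) 2372.881ms=14/3b +338.983ms=2/3b
8) 2711.864ms=16/3b +338.983ms=2/3b
Σ=6b of 6 (118bpm 2/4) — PASS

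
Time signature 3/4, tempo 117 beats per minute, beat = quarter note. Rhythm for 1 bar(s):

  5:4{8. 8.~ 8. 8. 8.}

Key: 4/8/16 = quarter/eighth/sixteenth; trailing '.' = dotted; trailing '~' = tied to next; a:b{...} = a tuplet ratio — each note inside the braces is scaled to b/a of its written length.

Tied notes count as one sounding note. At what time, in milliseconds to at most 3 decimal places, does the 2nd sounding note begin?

note 2 onset = 3/5b = 307.692ms

1. 0.0ms @ 0 + 307.692ms (3/5)
2. 307.692ms @ 3/5 + 615.385ms (6/5)
3. 923.077ms @ 9/5 + 307.692ms (3/5)
4. 1230.769ms @ 12/5 + 307.692ms (3/5)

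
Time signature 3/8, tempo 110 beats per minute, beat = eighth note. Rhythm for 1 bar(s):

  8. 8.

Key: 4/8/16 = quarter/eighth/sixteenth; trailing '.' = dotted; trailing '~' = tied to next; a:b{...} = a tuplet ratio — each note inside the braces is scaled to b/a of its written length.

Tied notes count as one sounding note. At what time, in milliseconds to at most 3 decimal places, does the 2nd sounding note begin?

1. 0.0ms @ 0 + 818.182ms (3/2)
2. 818.182ms @ 3/2 + 818.182ms (3/2)

note 2 onset = 3/2b = 818.182ms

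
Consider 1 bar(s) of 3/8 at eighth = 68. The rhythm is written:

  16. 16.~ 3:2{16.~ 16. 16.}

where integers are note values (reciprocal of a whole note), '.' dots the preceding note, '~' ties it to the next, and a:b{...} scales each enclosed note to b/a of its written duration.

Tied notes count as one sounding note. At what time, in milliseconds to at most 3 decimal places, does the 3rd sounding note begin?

1. 0.0ms @ 0 + 661.765ms (3/4)
2. 661.765ms @ 3/4 + 1544.118ms (7/4)
3. 2205.882ms @ 5/2 + 441.176ms (1/2)

note 3 onset = 5/2b = 2205.882ms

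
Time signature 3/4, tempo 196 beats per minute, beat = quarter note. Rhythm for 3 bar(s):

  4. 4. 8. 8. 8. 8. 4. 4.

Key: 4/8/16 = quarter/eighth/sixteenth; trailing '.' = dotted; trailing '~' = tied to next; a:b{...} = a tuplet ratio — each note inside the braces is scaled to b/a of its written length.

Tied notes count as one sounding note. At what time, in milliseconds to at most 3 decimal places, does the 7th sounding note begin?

note 7 onset = 6b = 1836.735ms

1. 0.0ms @ 0 + 459.184ms (3/2)
2. 459.184ms @ 3/2 + 459.184ms (3/2)
3. 918.367ms @ 3 + 229.592ms (3/4)
4. 1147.959ms @ 15/4 + 229.592ms (3/4)
5. 1377.551ms @ 9/2 + 229.592ms (3/4)
6. 1607.143ms @ 21/4 + 229.592ms (3/4)
7. 1836.735ms @ 6 + 459.184ms (3/2)
8. 2295.918ms @ 15/2 + 459.184ms (3/2)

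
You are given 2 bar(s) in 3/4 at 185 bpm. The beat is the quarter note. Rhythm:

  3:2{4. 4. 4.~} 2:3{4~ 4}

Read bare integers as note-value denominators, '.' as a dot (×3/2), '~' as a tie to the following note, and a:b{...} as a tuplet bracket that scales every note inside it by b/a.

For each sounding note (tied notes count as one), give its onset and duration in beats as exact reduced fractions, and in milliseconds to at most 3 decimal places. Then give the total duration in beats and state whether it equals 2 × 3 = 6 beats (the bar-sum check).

1) 0.0ms=0b +324.324ms=1b
2) 324.324ms=1b +324.324ms=1b
3) 648.649ms=2b +1297.297ms=4b
Σ=6b of 6 (185bpm 3/4) — PASS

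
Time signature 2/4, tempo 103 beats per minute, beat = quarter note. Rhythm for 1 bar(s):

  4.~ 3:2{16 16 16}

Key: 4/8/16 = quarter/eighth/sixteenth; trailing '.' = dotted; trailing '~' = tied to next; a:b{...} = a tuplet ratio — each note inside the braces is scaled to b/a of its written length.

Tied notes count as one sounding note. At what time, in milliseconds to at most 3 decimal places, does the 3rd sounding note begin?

note 3 onset = 11/6b = 1067.961ms

1. 0.0ms @ 0 + 970.874ms (5/3)
2. 970.874ms @ 5/3 + 97.087ms (1/6)
3. 1067.961ms @ 11/6 + 97.087ms (1/6)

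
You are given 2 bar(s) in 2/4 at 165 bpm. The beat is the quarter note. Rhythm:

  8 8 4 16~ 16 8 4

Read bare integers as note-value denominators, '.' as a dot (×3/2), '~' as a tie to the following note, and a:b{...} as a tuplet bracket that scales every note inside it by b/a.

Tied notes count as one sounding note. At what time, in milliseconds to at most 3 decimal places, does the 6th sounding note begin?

1. 0.0ms @ 0 + 181.818ms (1/2)
2. 181.818ms @ 1/2 + 181.818ms (1/2)
3. 363.636ms @ 1 + 363.636ms (1)
4. 727.273ms @ 2 + 181.818ms (1/2)
5. 909.091ms @ 5/2 + 181.818ms (1/2)
6. 1090.909ms @ 3 + 363.636ms (1)

note 6 onset = 3b = 1090.909ms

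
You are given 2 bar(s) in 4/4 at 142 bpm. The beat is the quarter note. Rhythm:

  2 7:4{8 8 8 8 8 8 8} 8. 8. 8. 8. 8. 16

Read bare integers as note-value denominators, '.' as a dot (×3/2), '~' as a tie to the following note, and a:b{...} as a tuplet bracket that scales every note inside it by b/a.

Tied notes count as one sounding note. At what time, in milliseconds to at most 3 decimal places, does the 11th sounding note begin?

note 11 onset = 11/2b = 2323.944ms

1. 0.0ms @ 0 + 845.07ms (2)
2. 845.07ms @ 2 + 120.724ms (2/7)
3. 965.795ms @ 16/7 + 120.724ms (2/7)
4. 1086.519ms @ 18/7 + 120.724ms (2/7)
5. 1207.243ms @ 20/7 + 120.724ms (2/7)
6. 1327.968ms @ 22/7 + 120.724ms (2/7)
7. 1448.692ms @ 24/7 + 120.724ms (2/7)
8. 1569.416ms @ 26/7 + 120.724ms (2/7)
9. 1690.141ms @ 4 + 316.901ms (3/4)
10. 2007.042ms @ 19/4 + 316.901ms (3/4)
11. 2323.944ms @ 11/2 + 316.901ms (3/4)
12. 2640.845ms @ 25/4 + 316.901ms (3/4)
13. 2957.746ms @ 7 + 316.901ms (3/4)
14. 3274.648ms @ 31/4 + 105.634ms (1/4)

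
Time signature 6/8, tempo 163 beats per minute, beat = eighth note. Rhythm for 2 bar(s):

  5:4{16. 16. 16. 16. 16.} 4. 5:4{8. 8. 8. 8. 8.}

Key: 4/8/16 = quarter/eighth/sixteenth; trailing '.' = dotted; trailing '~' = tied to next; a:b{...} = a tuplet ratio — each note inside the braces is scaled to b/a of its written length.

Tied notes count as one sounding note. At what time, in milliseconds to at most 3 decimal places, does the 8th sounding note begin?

1. 0.0ms @ 0 + 220.859ms (3/5)
2. 220.859ms @ 3/5 + 220.859ms (3/5)
3. 441.718ms @ 6/5 + 220.859ms (3/5)
4. 662.577ms @ 9/5 + 220.859ms (3/5)
5. 883.436ms @ 12/5 + 220.859ms (3/5)
6. 1104.294ms @ 3 + 1104.294ms (3)
7. 2208.589ms @ 6 + 441.718ms (6/5)
8. 2650.307ms @ 36/5 + 441.718ms (6/5)
9. 3092.025ms @ 42/5 + 441.718ms (6/5)
10. 3533.742ms @ 48/5 + 441.718ms (6/5)
11. 3975.46ms @ 54/5 + 441.718ms (6/5)

note 8 onset = 36/5b = 2650.307ms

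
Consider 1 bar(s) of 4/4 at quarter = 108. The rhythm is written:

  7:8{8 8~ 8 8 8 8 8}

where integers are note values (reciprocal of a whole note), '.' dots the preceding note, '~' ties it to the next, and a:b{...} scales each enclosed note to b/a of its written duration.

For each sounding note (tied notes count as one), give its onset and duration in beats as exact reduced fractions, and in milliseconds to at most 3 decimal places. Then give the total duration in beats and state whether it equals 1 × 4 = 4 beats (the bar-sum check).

1) 0.0ms=0b +317.46ms=4/7b
2) 317.46ms=4/7b +634.921ms=8/7b
3) 952.381ms=12/7b +317.46ms=4/7b
4) 1269.841ms=16/7b +317.46ms=4/7b
5) 1587.302ms=20/7b +317.46ms=4/7b
6) 1904.762ms=24/7b +317.46ms=4/7b
Σ=4b of 4 (108bpm 4/4) — PASS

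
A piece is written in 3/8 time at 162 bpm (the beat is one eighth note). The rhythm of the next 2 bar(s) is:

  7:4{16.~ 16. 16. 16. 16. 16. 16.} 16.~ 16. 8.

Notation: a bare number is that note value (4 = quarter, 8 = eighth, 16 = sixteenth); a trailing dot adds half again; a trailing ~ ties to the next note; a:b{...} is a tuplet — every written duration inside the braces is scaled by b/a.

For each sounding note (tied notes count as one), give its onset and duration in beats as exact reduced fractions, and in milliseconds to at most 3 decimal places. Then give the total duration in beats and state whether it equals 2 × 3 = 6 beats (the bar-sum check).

1) 0.0ms=0b +317.46ms=6/7b
2) 317.46ms=6/7b +158.73ms=3/7b
3) 476.19ms=9/7b +158.73ms=3/7b
4) 634.921ms=12/7b +158.73ms=3/7b
5) 793.651ms=15/7b +158.73ms=3/7b
6) 952.381ms=18/7b +158.73ms=3/7b
7) 1111.111ms=3b +555.556ms=3/2b
8) 1666.667ms=9/2b +555.556ms=3/2b
Σ=6b of 6 (162bpm 3/8) — PASS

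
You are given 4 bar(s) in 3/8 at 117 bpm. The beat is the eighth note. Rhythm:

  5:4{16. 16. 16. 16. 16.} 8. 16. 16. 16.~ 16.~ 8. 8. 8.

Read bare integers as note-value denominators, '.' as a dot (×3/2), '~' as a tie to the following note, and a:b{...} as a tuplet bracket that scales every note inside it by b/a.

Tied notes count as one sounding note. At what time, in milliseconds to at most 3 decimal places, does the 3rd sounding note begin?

1. 0.0ms @ 0 + 307.692ms (3/5)
2. 307.692ms @ 3/5 + 307.692ms (3/5)
3. 615.385ms @ 6/5 + 307.692ms (3/5)
4. 923.077ms @ 9/5 + 307.692ms (3/5)
5. 1230.769ms @ 12/5 + 307.692ms (3/5)
6. 1538.462ms @ 3 + 769.231ms (3/2)
7. 2307.692ms @ 9/2 + 384.615ms (3/4)
8. 2692.308ms @ 21/4 + 384.615ms (3/4)
9. 3076.923ms @ 6 + 1538.462ms (3)
10. 4615.385ms @ 9 + 769.231ms (3/2)
11. 5384.615ms @ 21/2 + 769.231ms (3/2)

note 3 onset = 6/5b = 615.385ms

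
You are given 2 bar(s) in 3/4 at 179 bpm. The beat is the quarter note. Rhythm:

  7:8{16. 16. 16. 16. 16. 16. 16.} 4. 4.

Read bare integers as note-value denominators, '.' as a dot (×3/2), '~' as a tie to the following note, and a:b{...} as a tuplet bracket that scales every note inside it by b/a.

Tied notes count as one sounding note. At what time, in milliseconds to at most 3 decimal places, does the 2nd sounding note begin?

note 2 onset = 3/7b = 143.655ms

1. 0.0ms @ 0 + 143.655ms (3/7)
2. 143.655ms @ 3/7 + 143.655ms (3/7)
3. 287.31ms @ 6/7 + 143.655ms (3/7)
4. 430.966ms @ 9/7 + 143.655ms (3/7)
5. 574.621ms @ 12/7 + 143.655ms (3/7)
6. 718.276ms @ 15/7 + 143.655ms (3/7)
7. 861.931ms @ 18/7 + 143.655ms (3/7)
8. 1005.587ms @ 3 + 502.793ms (3/2)
9. 1508.38ms @ 9/2 + 502.793ms (3/2)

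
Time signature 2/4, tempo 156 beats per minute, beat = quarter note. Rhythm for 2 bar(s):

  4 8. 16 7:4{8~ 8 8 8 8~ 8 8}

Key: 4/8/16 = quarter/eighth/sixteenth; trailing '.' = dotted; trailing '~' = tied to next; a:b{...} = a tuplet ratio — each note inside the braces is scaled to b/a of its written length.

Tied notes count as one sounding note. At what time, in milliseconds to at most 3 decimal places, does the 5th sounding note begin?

note 5 onset = 18/7b = 989.011ms

1. 0.0ms @ 0 + 384.615ms (1)
2. 384.615ms @ 1 + 288.462ms (3/4)
3. 673.077ms @ 7/4 + 96.154ms (1/4)
4. 769.231ms @ 2 + 219.78ms (4/7)
5. 989.011ms @ 18/7 + 109.89ms (2/7)
6. 1098.901ms @ 20/7 + 109.89ms (2/7)
7. 1208.791ms @ 22/7 + 219.78ms (4/7)
8. 1428.571ms @ 26/7 + 109.89ms (2/7)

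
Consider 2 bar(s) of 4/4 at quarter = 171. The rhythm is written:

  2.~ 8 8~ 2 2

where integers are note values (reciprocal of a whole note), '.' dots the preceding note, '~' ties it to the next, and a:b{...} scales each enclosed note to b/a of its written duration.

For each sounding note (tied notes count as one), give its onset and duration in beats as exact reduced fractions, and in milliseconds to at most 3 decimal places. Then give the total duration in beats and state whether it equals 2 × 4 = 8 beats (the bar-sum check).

1) 0.0ms=0b +1228.07ms=7/2b
2) 1228.07ms=7/2b +877.193ms=5/2b
3) 2105.263ms=6b +701.754ms=2b
Σ=8b of 8 (171bpm 4/4) — PASS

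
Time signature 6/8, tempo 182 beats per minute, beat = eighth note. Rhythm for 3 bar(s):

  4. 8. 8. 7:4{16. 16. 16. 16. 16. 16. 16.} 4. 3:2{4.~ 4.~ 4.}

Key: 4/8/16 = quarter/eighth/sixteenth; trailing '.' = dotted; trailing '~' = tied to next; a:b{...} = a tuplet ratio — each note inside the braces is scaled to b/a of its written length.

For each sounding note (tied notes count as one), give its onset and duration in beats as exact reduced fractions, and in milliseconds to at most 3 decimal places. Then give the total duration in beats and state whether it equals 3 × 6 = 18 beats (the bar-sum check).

1) 0.0ms=0b +989.011ms=3b
2) 989.011ms=3b +494.505ms=3/2b
3) 1483.516ms=9/2b +494.505ms=3/2b
4) 1978.022ms=6b +141.287ms=3/7b
5) 2119.309ms=45/7b +141.287ms=3/7b
6) 2260.597ms=48/7b +141.287ms=3/7b
7) 2401.884ms=51/7b +141.287ms=3/7b
8) 2543.171ms=54/7b +141.287ms=3/7b
9) 2684.458ms=57/7b +141.287ms=3/7b
10) 2825.746ms=60/7b +141.287ms=3/7b
11) 2967.033ms=9b +989.011ms=3b
12) 3956.044ms=12b +1978.022ms=6b
Σ=18b of 18 (182bpm 6/8) — PASS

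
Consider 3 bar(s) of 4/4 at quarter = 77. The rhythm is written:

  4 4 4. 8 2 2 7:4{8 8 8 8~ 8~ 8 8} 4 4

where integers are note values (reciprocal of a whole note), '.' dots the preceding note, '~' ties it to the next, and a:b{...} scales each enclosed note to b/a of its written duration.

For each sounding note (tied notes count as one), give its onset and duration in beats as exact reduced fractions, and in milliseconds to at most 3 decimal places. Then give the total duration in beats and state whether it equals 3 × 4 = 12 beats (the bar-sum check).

1) 0.0ms=0b +779.221ms=1b
2) 779.221ms=1b +779.221ms=1b
3) 1558.442ms=2b +1168.831ms=3/2b
4) 2727.273ms=7/2b +389.61ms=1/2b
5) 3116.883ms=4b +1558.442ms=2b
6) 4675.325ms=6b +1558.442ms=2b
7) 6233.766ms=8b +222.635ms=2/7b
8) 6456.401ms=58/7b +222.635ms=2/7b
9) 6679.035ms=60/7b +222.635ms=2/7b
10) 6901.67ms=62/7b +667.904ms=6/7b
11) 7569.573ms=68/7b +222.635ms=2/7b
12) 7792.208ms=10b +779.221ms=1b
13) 8571.429ms=11b +779.221ms=1b
Σ=12b of 12 (77bpm 4/4) — PASS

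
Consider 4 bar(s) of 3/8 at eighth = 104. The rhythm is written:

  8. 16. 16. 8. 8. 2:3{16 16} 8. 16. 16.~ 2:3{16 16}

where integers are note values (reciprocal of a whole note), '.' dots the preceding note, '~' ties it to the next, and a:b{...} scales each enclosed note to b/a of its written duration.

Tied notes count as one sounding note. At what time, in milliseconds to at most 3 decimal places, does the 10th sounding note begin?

1. 0.0ms @ 0 + 865.385ms (3/2)
2. 865.385ms @ 3/2 + 432.692ms (3/4)
3. 1298.077ms @ 9/4 + 432.692ms (3/4)
4. 1730.769ms @ 3 + 865.385ms (3/2)
5. 2596.154ms @ 9/2 + 865.385ms (3/2)
6. 3461.538ms @ 6 + 432.692ms (3/4)
7. 3894.231ms @ 27/4 + 432.692ms (3/4)
8. 4326.923ms @ 15/2 + 865.385ms (3/2)
9. 5192.308ms @ 9 + 432.692ms (3/4)
10. 5625.0ms @ 39/4 + 865.385ms (3/2)
11. 6490.385ms @ 45/4 + 432.692ms (3/4)

note 10 onset = 39/4b = 5625.0ms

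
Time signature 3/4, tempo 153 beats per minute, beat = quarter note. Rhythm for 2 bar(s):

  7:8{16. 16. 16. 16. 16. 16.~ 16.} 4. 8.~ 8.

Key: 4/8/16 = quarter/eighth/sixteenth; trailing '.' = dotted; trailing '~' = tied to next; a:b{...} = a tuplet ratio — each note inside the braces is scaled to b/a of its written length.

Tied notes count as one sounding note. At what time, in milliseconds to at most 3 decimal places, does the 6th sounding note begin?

1. 0.0ms @ 0 + 168.067ms (3/7)
2. 168.067ms @ 3/7 + 168.067ms (3/7)
3. 336.134ms @ 6/7 + 168.067ms (3/7)
4. 504.202ms @ 9/7 + 168.067ms (3/7)
5. 672.269ms @ 12/7 + 168.067ms (3/7)
6. 840.336ms @ 15/7 + 336.134ms (6/7)
7. 1176.471ms @ 3 + 588.235ms (3/2)
8. 1764.706ms @ 9/2 + 588.235ms (3/2)

note 6 onset = 15/7b = 840.336ms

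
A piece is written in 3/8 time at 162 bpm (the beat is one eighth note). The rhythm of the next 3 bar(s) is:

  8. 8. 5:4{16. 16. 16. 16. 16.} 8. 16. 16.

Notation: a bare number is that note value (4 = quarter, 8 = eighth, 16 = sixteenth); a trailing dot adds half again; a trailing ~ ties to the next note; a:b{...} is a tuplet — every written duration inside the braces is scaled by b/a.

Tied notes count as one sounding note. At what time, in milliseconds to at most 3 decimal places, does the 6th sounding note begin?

1. 0.0ms @ 0 + 555.556ms (3/2)
2. 555.556ms @ 3/2 + 555.556ms (3/2)
3. 1111.111ms @ 3 + 222.222ms (3/5)
4. 1333.333ms @ 18/5 + 222.222ms (3/5)
5. 1555.556ms @ 21/5 + 222.222ms (3/5)
6. 1777.778ms @ 24/5 + 222.222ms (3/5)
7. 2000.0ms @ 27/5 + 222.222ms (3/5)
8. 2222.222ms @ 6 + 555.556ms (3/2)
9. 2777.778ms @ 15/2 + 277.778ms (3/4)
10. 3055.556ms @ 33/4 + 277.778ms (3/4)

note 6 onset = 24/5b = 1777.778ms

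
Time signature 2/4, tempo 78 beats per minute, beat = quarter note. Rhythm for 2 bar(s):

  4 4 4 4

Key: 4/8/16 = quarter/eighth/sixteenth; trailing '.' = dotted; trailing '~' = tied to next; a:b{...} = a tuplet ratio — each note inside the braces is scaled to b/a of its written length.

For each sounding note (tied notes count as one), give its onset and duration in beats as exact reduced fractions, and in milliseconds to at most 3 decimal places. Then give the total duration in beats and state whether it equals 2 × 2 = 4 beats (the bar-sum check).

1) 0.0ms=0b +769.231ms=1b
2) 769.231ms=1b +769.231ms=1b
3) 1538.462ms=2b +769.231ms=1b
4) 2307.692ms=3b +769.231ms=1b
Σ=4b of 4 (78bpm 2/4) — PASS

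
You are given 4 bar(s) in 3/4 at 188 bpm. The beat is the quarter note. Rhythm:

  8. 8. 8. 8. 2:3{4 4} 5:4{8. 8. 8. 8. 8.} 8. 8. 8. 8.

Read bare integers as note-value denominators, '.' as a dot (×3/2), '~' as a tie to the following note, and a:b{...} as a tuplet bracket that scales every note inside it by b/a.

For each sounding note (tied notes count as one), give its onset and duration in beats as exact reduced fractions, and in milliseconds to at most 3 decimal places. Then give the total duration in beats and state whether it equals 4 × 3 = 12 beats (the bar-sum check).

1) 0.0ms=0b +239.362ms=3/4b
2) 239.362ms=3/4b +239.362ms=3/4b
3) 478.723ms=3/2b +239.362ms=3/4b
4) 718.085ms=9/4b +239.362ms=3/4b
5) 957.447ms=3b +478.723ms=3/2b
6) 1436.17ms=9/2b +478.723ms=3/2b
7) 1914.894ms=6b +191.489ms=3/5b
8) 2106.383ms=33/5b +191.489ms=3/5b
9) 2297.872ms=36/5b +191.489ms=3/5b
10) 2489.362ms=39/5b +191.489ms=3/5b
11) 2680.851ms=42/5b +191.489ms=3/5b
12) 2872.34ms=9b +239.362ms=3/4b
13) 3111.702ms=39/4b +239.362ms=3/4b
14) 3351.064ms=21/2b +239.362ms=3/4b
15) 3590.426ms=45/4b +239.362ms=3/4b
Σ=12b of 12 (188bpm 3/4) — PASS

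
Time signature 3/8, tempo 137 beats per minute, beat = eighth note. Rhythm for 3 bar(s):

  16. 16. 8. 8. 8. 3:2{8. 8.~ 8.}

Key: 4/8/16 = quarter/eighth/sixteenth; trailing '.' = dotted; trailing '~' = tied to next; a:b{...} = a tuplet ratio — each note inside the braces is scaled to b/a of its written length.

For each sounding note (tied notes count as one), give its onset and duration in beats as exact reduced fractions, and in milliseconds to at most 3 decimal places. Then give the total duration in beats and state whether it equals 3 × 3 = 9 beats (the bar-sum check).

1) 0.0ms=0b +328.467ms=3/4b
2) 328.467ms=3/4b +328.467ms=3/4b
3) 656.934ms=3/2b +656.934ms=3/2b
4) 1313.869ms=3b +656.934ms=3/2b
5) 1970.803ms=9/2b +656.934ms=3/2b
6) 2627.737ms=6b +437.956ms=1b
7) 3065.693ms=7b +875.912ms=2b
Σ=9b of 9 (137bpm 3/8) — PASS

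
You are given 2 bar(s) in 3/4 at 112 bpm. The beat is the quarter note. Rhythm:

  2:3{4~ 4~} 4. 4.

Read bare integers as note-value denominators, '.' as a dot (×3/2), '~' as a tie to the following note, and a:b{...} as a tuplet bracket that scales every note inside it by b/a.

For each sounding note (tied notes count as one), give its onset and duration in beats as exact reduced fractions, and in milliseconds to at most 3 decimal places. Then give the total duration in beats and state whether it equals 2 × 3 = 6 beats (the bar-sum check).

1) 0.0ms=0b +2410.714ms=9/2b
2) 2410.714ms=9/2b +803.571ms=3/2b
Σ=6b of 6 (112bpm 3/4) — PASS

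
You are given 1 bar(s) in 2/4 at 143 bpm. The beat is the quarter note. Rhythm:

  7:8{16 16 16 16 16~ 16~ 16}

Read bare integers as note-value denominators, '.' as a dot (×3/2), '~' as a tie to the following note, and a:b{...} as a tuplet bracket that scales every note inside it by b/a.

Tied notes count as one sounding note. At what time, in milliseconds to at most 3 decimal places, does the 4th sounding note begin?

note 4 onset = 6/7b = 359.64ms

1. 0.0ms @ 0 + 119.88ms (2/7)
2. 119.88ms @ 2/7 + 119.88ms (2/7)
3. 239.76ms @ 4/7 + 119.88ms (2/7)
4. 359.64ms @ 6/7 + 119.88ms (2/7)
5. 479.52ms @ 8/7 + 359.64ms (6/7)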